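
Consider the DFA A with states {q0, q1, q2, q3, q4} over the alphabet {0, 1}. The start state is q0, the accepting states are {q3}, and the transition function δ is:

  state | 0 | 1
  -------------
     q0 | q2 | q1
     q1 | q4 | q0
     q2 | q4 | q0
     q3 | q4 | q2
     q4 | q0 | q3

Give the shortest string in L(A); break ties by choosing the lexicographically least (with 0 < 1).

A breadth-first search from q0 reaches an accepting state first via the path q0 → q2 → q4 → q3 on input 001.
No string of length < 3 is accepted (BFS exhausts all shorter strings without reaching an accepting state), and 001 is the lexicographically least accepting string of length 3.

001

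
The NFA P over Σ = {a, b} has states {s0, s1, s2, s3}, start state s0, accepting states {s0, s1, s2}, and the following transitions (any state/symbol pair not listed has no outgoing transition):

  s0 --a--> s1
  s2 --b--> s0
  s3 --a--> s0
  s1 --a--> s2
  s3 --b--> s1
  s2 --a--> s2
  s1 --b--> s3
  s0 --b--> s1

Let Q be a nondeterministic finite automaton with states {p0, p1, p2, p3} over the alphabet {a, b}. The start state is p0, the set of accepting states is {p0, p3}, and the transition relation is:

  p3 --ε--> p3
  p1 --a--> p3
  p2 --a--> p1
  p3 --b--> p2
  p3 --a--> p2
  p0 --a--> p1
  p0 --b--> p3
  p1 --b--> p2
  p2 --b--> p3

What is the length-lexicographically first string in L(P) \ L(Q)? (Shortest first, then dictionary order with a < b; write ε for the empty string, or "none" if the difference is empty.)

The string a is accepted by P but not by Q.
No shorter string lies in the difference, and a is the lexicographically first length-1 string in L(P) \ L(Q).

a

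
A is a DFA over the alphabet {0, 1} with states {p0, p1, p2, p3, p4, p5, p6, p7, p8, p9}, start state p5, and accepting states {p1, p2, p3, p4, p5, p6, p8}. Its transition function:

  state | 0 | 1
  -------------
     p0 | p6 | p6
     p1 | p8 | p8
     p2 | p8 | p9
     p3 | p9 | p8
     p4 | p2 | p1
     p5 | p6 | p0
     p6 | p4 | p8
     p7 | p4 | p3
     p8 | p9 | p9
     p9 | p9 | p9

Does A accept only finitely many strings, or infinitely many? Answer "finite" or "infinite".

The useful states (reachable from p5 and able to reach an accepting state) are {p0, p1, p2, p4, p5, p6, p8}.
Restricted to these states the transition graph has no cycle, so every accepting path has bounded length and L is finite.

finite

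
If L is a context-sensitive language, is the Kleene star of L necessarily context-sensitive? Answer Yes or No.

An LBA guesses a factorisation of the input into blocks (marking block boundaries on a second track) and verifies each block with the LBA for L; this uses no space beyond the input, so L* is context-sensitive.
So the context-sensitive languages are closed under Kleene star.

Yes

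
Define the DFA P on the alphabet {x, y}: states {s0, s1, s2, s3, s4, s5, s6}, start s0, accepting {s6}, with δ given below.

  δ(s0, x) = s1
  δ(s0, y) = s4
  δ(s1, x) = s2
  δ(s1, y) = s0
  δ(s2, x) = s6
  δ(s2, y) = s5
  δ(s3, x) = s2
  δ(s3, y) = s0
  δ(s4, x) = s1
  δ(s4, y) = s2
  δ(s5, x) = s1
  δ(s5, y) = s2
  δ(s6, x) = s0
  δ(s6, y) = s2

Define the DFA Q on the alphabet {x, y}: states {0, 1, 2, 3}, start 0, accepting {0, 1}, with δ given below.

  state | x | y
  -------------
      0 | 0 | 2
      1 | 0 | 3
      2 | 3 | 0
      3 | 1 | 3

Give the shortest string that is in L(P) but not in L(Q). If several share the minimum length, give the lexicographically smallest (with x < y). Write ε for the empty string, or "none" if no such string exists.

xxxyx

The string xxxyx is accepted by P but not by Q.
No shorter string lies in the difference, and xxxyx is the lexicographically first length-5 string in L(P) \ L(Q).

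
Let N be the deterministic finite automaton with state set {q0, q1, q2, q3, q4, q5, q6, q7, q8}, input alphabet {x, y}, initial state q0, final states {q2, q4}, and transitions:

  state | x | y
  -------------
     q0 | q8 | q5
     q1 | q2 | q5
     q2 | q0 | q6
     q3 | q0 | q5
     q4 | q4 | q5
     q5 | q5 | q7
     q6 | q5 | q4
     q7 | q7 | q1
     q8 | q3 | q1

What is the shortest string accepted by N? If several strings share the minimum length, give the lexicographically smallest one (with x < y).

A breadth-first search from q0 reaches an accepting state first via the path q0 → q8 → q1 → q2 on input xyx.
No string of length < 3 is accepted (BFS exhausts all shorter strings without reaching an accepting state), and xyx is the lexicographically least accepting string of length 3.

xyx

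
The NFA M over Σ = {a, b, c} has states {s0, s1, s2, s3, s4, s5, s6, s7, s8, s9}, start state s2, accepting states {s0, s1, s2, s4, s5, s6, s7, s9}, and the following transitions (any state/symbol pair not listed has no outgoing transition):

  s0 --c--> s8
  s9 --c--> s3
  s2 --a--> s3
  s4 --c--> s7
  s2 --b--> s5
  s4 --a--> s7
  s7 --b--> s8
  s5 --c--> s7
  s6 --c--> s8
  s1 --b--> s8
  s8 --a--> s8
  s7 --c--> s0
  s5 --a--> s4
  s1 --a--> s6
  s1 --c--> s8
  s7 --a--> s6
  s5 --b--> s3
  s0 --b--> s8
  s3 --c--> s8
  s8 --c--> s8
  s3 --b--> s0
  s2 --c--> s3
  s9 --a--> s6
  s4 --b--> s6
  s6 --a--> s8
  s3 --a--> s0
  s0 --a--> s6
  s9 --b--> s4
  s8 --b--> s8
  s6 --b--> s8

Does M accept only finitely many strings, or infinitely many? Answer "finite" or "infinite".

finite

The useful states (reachable from s2 and able to reach an accepting state) are {s0, s2, s3, s4, s5, s6, s7}.
Restricted to these states the transition graph has no cycle, so every accepting path has bounded length and L is finite.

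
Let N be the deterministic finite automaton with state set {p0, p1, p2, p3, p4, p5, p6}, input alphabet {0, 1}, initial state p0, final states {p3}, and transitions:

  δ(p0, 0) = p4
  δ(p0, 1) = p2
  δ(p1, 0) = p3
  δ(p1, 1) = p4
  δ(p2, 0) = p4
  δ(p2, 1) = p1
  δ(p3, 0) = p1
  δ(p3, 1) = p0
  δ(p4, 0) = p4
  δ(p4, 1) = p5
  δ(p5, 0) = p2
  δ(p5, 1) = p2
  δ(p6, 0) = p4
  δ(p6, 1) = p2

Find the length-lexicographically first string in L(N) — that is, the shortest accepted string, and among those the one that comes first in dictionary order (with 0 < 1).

A breadth-first search from p0 reaches an accepting state first via the path p0 → p2 → p1 → p3 on input 110.
No string of length < 3 is accepted (BFS exhausts all shorter strings without reaching an accepting state), and 110 is the lexicographically least accepting string of length 3.

110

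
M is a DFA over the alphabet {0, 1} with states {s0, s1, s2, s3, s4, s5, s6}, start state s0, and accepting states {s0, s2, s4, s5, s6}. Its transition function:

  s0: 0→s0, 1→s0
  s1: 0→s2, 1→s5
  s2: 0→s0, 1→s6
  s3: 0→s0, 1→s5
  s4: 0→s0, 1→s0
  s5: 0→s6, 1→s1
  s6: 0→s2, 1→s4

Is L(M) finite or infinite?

infinite

State s0 is reachable from the start and can reach an accepting state, and it lies on the cycle s0 → s0.
Traversing that cycle any number of times yields accepted strings of unbounded length, so the language is infinite.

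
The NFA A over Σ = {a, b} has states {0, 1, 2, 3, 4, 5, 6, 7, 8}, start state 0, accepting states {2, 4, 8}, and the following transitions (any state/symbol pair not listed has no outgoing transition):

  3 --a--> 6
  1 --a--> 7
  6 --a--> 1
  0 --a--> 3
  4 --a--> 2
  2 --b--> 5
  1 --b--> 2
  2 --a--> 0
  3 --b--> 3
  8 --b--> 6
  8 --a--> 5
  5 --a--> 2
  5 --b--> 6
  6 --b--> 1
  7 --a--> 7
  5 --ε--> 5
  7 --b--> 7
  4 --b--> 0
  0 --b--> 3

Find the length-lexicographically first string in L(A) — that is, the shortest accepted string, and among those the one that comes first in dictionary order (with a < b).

A breadth-first search from 0 reaches an accepting state first via the path 0 → 3 → 6 → 1 → 2 on input aaab.
No string of length < 4 is accepted (BFS exhausts all shorter strings without reaching an accepting state), and aaab is the lexicographically least accepting string of length 4.

aaab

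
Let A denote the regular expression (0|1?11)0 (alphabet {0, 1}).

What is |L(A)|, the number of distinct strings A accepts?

3

The expression has no Kleene star, so L(A) is finite. Expanding the alternatives gives {00, 110, 1110}.
That is 1 of length 2, 1 of length 3, 1 of length 4: 3 strings in all.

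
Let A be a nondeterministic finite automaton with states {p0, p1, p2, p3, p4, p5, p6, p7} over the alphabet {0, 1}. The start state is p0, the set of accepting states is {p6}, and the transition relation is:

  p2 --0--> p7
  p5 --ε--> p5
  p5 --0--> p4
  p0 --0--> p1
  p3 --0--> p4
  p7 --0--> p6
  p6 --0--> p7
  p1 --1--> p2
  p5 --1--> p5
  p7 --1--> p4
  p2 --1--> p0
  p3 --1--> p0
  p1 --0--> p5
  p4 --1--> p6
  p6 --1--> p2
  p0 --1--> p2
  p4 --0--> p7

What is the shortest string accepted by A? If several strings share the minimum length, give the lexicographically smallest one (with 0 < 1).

100

A breadth-first search from p0 reaches an accepting state first via the path p0 → p2 → p7 → p6 on input 100.
No string of length < 3 is accepted (BFS exhausts all shorter strings without reaching an accepting state), and 100 is the lexicographically least accepting string of length 3.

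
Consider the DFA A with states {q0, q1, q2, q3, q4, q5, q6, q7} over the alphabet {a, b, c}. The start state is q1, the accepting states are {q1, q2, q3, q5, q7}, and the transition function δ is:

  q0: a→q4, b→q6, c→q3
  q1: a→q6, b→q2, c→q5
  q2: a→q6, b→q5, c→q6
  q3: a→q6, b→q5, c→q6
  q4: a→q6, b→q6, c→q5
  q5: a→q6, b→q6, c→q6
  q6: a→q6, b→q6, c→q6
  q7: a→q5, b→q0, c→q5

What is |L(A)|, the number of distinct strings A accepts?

4

The useful subgraph on states {q1, q2, q5} is acyclic, so L(A) is finite; the longest accepting path visits 3 useful states, giving maximum string length 2.
Counting accepting paths from q1 by length: 1 of length 0, 2 of length 1, 1 of length 2. Total 4.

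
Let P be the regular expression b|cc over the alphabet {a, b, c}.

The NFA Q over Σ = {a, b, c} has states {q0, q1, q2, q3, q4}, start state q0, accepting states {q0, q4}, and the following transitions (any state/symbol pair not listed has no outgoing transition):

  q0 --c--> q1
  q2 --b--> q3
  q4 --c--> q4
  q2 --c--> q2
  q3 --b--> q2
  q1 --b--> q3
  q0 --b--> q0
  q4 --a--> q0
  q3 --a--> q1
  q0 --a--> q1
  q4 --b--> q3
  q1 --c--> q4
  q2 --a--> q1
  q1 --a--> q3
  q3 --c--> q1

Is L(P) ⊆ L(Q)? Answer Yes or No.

Yes

Converting the expression P to a DFA (subset construction, then merging equivalent states) gives the minimal DFA with states {p0, p1, p2, p3}, start state p0, accepting states {p2} and transitions p0: a→p1, b→p2, c→p3; p1: a→p1, b→p1, c→p1; p2: a→p1, b→p1, c→p1; p3: a→p1, b→p1, c→p2.
Exploring the product automaton P × Q from the start pair (p0, q0), following both machines on each input symbol, reaches 9 state pairs: (p0, q0), (p1, q1), (p2, q0), (p3, q1), (p1, q3), (p1, q4), (p1, q0), (p2, q4), (p1, q2).
P accepts in {p2} and Q accepts in {q0, q4}. The reachable pairs whose P-component is accepting are (p2, q0), (p2, q4); in each of them the Q-component is accepting too, so the product for L(P) \ L(Q) (P-component accepting, Q-component rejecting) has no reachable accepting pair and the difference is empty.
Hence every string in L(P) is also in L(Q).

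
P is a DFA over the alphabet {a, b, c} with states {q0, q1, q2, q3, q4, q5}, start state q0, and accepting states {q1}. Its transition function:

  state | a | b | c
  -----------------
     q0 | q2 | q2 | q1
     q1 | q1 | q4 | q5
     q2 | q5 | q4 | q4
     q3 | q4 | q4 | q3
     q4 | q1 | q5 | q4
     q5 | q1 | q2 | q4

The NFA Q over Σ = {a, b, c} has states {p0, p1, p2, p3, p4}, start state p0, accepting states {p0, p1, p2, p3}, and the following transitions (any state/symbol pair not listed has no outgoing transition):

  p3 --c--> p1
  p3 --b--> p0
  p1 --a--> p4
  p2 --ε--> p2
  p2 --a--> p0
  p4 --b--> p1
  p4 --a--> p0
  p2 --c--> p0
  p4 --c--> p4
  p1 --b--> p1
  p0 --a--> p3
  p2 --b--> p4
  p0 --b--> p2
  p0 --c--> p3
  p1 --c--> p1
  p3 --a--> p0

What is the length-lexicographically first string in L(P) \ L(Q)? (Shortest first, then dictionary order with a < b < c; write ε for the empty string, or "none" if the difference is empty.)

aca

The string aca is accepted by P but not by Q.
No shorter string lies in the difference, and aca is the lexicographically first length-3 string in L(P) \ L(Q).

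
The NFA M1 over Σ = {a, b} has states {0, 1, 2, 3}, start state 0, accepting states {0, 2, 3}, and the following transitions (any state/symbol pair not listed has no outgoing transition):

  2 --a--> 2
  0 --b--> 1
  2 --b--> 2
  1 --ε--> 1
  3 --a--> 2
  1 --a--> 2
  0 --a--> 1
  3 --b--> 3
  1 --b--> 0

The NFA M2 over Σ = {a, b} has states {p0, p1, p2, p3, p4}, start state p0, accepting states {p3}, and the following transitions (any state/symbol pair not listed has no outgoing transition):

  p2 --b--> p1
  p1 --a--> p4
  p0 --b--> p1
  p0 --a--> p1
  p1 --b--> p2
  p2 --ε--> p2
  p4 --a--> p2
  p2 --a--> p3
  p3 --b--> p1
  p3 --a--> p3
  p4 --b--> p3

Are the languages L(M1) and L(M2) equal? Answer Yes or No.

The empty string ε is accepted by M1 but rejected by M2.
So L(M1) ≠ L(M2).

No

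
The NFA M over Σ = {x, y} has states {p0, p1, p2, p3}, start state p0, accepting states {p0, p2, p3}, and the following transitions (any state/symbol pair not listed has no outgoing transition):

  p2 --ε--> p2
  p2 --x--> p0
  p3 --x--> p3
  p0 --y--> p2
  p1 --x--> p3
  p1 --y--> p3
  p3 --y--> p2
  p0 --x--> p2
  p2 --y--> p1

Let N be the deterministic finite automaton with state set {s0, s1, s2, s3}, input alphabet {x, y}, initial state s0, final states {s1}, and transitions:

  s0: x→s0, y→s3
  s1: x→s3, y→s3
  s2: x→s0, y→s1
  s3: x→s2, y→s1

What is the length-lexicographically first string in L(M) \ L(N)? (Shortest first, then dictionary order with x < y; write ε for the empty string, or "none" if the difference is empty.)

The empty string ε is accepted by M but not by N.
Since ε is the unique shortest string, it is the required witness.

ε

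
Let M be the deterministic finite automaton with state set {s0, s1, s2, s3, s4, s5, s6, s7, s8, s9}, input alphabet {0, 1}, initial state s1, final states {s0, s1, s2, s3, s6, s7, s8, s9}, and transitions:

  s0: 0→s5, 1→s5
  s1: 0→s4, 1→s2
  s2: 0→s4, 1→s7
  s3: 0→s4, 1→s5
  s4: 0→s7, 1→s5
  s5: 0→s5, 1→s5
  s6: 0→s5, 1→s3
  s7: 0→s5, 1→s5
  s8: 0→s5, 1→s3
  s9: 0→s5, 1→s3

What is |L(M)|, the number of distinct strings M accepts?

The useful subgraph on states {s1, s2, s4, s7} is acyclic, so L(M) is finite; the longest accepting path visits 4 useful states, giving maximum string length 3.
Counting accepting paths from s1 by length: 1 of length 0, 1 of length 1, 2 of length 2, 1 of length 3. Total 5.

5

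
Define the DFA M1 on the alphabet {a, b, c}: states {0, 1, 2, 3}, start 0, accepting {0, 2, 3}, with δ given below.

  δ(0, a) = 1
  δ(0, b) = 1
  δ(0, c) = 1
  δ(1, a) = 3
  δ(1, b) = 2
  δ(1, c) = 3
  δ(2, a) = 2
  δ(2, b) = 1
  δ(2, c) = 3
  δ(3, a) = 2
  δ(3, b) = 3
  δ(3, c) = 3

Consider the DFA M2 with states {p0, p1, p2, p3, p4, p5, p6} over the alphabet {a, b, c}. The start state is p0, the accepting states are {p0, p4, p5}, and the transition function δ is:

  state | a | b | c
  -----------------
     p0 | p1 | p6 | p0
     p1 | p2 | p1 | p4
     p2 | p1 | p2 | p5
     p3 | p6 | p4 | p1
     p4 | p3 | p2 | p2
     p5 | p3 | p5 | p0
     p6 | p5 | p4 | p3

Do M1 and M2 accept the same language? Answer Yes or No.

The string aa is accepted by M1 but rejected by M2.
So L(M1) ≠ L(M2).

No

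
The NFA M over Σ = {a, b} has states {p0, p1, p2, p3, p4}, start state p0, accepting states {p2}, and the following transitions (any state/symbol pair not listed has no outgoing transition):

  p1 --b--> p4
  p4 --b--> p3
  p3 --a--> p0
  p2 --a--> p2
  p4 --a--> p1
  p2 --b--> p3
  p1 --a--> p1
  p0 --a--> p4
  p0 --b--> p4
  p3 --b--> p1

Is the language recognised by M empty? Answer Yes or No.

Yes

The states reachable from the start state are {p0, p1, p3, p4}.
None of the accepting states {p2} is reachable, so no string is accepted and L(M) = ∅.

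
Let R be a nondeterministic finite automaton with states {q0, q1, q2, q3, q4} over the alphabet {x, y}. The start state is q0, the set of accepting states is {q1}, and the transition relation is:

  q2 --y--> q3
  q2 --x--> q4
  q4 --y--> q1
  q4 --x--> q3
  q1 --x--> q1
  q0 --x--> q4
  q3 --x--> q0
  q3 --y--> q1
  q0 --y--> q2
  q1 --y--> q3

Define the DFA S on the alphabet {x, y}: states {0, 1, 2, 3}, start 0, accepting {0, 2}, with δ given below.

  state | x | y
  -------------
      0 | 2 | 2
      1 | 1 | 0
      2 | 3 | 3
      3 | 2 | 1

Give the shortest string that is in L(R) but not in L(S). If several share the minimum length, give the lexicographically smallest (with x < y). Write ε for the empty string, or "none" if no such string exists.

The string xy is accepted by R but not by S.
No shorter string lies in the difference, and xy is the lexicographically first length-2 string in L(R) \ L(S).

xy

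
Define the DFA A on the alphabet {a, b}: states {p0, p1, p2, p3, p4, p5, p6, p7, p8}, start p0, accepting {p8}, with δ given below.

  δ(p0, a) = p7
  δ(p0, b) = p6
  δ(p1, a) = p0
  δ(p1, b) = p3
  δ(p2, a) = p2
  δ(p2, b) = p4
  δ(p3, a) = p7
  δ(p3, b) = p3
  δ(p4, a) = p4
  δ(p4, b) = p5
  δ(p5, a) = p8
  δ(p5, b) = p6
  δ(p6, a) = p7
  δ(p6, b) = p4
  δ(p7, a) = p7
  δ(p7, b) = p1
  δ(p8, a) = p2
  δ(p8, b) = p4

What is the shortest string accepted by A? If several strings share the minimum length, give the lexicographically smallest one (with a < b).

bbba

A breadth-first search from p0 reaches an accepting state first via the path p0 → p6 → p4 → p5 → p8 on input bbba.
No string of length < 4 is accepted (BFS exhausts all shorter strings without reaching an accepting state), and bbba is the lexicographically least accepting string of length 4.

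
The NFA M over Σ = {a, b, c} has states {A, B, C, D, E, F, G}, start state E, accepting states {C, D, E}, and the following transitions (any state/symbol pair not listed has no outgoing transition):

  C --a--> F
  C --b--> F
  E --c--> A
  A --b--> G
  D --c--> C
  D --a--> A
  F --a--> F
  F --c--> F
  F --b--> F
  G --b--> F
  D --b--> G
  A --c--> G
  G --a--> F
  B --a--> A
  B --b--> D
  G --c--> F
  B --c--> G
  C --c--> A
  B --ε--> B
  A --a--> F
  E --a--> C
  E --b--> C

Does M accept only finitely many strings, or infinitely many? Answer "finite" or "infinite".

finite

The useful states (reachable from E and able to reach an accepting state) are {C, E}.
Restricted to these states the transition graph has no cycle, so every accepting path has bounded length and L is finite.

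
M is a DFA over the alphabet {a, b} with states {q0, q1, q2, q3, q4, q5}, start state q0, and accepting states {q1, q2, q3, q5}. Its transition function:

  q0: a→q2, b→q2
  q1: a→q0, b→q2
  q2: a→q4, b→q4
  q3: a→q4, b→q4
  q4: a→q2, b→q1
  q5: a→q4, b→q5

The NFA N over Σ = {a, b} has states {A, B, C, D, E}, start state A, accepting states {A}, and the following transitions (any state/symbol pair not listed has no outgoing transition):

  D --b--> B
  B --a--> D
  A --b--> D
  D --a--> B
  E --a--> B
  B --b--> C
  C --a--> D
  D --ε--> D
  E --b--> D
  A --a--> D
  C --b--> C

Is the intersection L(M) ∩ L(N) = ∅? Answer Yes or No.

Exploring the product automaton M × N from the start pair (q0, A), following both machines on each input symbol, reaches 10 state pairs: (q0, A), (q2, D), (q4, B), (q1, C), (q0, D), (q2, C), (q2, B), (q4, D), (q4, C), (q1, B).
M accepts in {q1, q2, q3, q5} and N accepts in {A}; no reachable pair has both components accepting, so no string drives both machines to acceptance simultaneously and L(M) ∩ L(N) = ∅.
So no string is accepted by both, and the intersection is empty.

Yes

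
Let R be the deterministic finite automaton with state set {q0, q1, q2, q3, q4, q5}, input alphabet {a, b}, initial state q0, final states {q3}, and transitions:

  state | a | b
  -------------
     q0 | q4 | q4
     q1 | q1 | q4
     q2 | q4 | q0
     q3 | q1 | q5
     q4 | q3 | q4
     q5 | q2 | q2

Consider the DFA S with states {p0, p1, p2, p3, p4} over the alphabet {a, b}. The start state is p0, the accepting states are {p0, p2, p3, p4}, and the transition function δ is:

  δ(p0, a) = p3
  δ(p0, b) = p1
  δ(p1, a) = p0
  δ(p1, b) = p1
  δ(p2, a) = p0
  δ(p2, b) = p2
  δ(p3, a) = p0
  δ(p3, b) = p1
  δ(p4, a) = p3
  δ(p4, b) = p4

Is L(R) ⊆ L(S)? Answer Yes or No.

Yes

Exploring the product automaton R × S from the start pair (q0, p0), following both machines on each input symbol, reaches 12 state pairs: (q0, p0), (q4, p3), (q4, p1), (q3, p0), (q1, p3), (q5, p1), (q1, p0), (q2, p0), (q2, p1), (q0, p1), (q4, p0), (q3, p3).
R accepts in {q3} and S accepts in {p0, p2, p3, p4}. The reachable pairs whose R-component is accepting are (q3, p0), (q3, p3); in each of them the S-component is accepting too, so the product for L(R) \ L(S) (R-component accepting, S-component rejecting) has no reachable accepting pair and the difference is empty.
Hence every string in L(R) is also in L(S).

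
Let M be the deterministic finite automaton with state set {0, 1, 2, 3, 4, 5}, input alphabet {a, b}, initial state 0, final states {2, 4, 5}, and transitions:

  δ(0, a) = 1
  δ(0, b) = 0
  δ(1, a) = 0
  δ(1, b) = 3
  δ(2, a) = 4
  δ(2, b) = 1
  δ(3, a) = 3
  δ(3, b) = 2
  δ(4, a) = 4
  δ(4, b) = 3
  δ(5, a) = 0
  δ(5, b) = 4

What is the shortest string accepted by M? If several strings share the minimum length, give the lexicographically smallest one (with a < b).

abb

A breadth-first search from 0 reaches an accepting state first via the path 0 → 1 → 3 → 2 on input abb.
No string of length < 3 is accepted (BFS exhausts all shorter strings without reaching an accepting state), and abb is the lexicographically least accepting string of length 3.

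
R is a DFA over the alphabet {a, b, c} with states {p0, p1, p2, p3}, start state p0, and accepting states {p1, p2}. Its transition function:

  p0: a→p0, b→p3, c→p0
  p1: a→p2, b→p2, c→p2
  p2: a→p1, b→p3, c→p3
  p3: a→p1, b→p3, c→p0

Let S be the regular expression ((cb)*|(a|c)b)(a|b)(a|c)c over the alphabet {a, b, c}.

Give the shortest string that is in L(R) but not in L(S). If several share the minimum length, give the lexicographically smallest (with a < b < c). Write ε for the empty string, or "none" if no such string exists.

The string ba is accepted by R but not by S.
No shorter string lies in the difference, and ba is the lexicographically first length-2 string in L(R) \ L(S).

ba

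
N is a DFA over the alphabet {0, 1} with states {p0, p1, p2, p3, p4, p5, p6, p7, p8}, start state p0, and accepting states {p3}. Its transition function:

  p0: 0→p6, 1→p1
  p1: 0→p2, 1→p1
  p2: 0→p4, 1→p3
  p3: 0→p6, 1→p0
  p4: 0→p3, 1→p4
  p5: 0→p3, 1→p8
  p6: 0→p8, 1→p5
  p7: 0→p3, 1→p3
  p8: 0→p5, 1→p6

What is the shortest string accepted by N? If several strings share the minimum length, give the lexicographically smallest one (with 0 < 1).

010

A breadth-first search from p0 reaches an accepting state first via the path p0 → p6 → p5 → p3 on input 010.
No string of length < 3 is accepted (BFS exhausts all shorter strings without reaching an accepting state), and 010 is the lexicographically least accepting string of length 3.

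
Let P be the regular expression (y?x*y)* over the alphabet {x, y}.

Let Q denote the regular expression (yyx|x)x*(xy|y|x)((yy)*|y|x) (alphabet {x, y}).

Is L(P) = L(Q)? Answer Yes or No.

The empty string ε is accepted by P but rejected by Q.
So L(P) ≠ L(Q).

No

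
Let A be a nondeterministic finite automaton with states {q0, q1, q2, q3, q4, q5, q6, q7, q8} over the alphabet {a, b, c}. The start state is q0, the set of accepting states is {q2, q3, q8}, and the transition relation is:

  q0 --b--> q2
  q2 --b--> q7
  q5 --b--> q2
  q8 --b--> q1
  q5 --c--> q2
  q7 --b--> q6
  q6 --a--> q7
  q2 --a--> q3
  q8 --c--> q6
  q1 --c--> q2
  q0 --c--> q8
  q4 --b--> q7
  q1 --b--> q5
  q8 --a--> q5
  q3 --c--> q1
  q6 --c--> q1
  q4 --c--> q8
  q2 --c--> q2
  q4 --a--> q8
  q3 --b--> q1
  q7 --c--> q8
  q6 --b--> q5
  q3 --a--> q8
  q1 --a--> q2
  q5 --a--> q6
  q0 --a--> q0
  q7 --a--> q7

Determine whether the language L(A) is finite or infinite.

infinite

State q0 is reachable from the start and can reach an accepting state, and it lies on the cycle q0 → q0.
Traversing that cycle any number of times yields accepted strings of unbounded length, so the language is infinite.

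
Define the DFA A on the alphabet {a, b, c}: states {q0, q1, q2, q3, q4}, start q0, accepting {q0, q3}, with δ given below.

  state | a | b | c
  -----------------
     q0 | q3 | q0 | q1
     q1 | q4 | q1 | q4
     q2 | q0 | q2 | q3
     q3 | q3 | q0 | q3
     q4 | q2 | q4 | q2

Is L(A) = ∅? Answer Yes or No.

No

The empty string ε is accepted: the run q0 ends in the accepting state q0.
Since at least one string is accepted, L(A) is not empty.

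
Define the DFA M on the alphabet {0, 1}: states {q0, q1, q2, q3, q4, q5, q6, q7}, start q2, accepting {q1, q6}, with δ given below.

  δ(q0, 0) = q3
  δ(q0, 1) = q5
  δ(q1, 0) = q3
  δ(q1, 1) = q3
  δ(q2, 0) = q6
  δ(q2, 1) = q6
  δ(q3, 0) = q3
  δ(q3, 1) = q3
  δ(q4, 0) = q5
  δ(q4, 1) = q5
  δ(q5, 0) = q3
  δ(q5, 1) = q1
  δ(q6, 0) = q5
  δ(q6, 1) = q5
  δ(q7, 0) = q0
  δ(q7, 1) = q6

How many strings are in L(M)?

6

The useful subgraph on states {q1, q2, q5, q6} is acyclic, so L(M) is finite; the longest accepting path visits 4 useful states, giving maximum string length 3.
Counting accepting paths from q2 by length: 2 of length 1, 4 of length 3. Total 6.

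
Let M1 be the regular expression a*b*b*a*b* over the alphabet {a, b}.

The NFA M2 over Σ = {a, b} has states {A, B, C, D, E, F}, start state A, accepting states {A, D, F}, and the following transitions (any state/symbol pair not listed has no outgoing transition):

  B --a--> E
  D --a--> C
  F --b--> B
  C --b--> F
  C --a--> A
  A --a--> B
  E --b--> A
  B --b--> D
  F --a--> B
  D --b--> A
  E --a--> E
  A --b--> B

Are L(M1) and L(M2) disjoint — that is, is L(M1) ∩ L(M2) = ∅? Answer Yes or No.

No

The empty string ε is accepted by both M1 and M2.
Hence L(M1) ∩ L(M2) ≠ ∅.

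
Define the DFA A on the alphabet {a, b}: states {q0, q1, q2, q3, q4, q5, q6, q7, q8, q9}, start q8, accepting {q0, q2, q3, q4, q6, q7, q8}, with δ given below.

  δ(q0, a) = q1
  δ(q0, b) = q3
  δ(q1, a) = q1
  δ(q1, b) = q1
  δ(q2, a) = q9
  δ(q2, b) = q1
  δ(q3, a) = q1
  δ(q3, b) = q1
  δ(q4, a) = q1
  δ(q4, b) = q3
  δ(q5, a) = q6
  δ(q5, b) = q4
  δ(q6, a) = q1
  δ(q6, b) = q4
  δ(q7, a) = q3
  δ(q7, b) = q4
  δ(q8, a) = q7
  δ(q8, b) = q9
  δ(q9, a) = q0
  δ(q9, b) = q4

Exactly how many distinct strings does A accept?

The useful subgraph on states {q0, q3, q4, q7, q8, q9} is acyclic, so L(A) is finite; the longest accepting path visits 4 useful states, giving maximum string length 3.
Counting accepting paths from q8 by length: 1 of length 0, 1 of length 1, 4 of length 2, 3 of length 3. Total 9.

9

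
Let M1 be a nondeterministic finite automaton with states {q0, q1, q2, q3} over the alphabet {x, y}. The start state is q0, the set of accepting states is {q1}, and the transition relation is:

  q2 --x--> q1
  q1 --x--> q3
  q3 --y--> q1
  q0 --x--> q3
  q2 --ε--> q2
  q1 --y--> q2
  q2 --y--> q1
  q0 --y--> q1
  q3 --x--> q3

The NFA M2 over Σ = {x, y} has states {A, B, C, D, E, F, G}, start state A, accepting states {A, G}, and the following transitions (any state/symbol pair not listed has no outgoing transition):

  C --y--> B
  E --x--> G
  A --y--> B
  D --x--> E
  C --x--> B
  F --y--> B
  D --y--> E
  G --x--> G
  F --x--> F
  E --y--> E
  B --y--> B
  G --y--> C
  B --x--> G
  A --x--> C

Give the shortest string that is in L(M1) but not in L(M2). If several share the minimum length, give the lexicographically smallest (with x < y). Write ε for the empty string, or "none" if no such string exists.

y

The string y is accepted by M1 but not by M2.
No shorter string lies in the difference, and y is the lexicographically first length-1 string in L(M1) \ L(M2).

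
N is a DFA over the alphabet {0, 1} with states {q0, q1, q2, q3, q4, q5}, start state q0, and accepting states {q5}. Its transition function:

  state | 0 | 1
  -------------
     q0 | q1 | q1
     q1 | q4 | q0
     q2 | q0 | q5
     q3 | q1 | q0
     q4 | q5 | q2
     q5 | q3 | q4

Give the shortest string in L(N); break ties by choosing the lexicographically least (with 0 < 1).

A breadth-first search from q0 reaches an accepting state first via the path q0 → q1 → q4 → q5 on input 000.
No string of length < 3 is accepted (BFS exhausts all shorter strings without reaching an accepting state), and 000 is the lexicographically least accepting string of length 3.

000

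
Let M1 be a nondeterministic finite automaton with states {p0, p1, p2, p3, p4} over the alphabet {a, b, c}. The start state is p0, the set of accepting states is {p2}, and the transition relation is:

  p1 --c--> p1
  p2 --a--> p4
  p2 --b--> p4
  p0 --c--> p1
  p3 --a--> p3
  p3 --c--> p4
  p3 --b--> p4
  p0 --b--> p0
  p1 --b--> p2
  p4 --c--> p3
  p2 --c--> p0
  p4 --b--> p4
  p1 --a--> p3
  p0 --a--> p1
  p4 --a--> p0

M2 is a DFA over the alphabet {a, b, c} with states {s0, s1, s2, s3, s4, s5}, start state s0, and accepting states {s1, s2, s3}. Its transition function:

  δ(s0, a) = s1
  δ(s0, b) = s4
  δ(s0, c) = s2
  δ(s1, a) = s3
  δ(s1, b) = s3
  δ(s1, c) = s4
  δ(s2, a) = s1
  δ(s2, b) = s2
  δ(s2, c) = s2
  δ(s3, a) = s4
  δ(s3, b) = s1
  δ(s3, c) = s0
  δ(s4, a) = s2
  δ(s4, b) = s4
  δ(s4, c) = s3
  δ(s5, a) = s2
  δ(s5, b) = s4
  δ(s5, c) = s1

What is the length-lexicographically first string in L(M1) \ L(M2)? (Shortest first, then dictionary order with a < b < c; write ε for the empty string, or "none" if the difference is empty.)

acb

The string acb is accepted by M1 but not by M2.
No shorter string lies in the difference, and acb is the lexicographically first length-3 string in L(M1) \ L(M2).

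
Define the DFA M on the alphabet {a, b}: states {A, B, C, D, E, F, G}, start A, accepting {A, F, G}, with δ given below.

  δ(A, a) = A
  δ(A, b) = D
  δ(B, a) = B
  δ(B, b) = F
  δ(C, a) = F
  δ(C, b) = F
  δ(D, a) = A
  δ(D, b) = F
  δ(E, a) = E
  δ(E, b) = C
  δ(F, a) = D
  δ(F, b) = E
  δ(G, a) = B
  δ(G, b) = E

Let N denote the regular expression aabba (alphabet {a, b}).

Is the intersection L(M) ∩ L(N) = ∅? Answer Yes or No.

Converting the expression N to a DFA (subset construction, then merging equivalent states) gives the minimal DFA with states {n0, n1, n2, n3, n4, n5, n6}, start state n0, accepting states {n6} and transitions n0: a→n1, b→n2; n1: a→n3, b→n2; n2: a→n2, b→n2; n3: a→n2, b→n4; n4: a→n2, b→n5; n5: a→n6, b→n2; n6: a→n2, b→n2.
Exploring the product automaton M × N from the start pair (A, n0), following both machines on each input symbol, reaches 11 state pairs: (A, n0), (A, n1), (D, n2), (A, n3), (A, n2), (F, n2), (D, n4), (E, n2), (F, n5), (C, n2), (D, n6).
M accepts in {A, F, G} and N accepts in {n6}; no reachable pair has both components accepting, so no string drives both machines to acceptance simultaneously and L(M) ∩ L(N) = ∅.
So no string is accepted by both, and the intersection is empty.

Yes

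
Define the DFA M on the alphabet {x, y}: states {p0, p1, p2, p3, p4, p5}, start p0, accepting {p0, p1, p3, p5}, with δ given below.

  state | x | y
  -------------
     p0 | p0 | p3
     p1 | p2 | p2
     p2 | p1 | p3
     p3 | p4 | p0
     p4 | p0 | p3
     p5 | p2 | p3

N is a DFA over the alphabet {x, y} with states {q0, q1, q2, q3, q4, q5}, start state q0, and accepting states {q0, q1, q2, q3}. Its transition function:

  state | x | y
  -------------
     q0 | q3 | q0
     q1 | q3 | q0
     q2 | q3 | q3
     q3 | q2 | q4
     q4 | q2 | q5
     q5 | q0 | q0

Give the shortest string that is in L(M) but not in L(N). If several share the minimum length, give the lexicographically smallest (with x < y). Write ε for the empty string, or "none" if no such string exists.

The string xy is accepted by M but not by N.
No shorter string lies in the difference, and xy is the lexicographically first length-2 string in L(M) \ L(N).

xy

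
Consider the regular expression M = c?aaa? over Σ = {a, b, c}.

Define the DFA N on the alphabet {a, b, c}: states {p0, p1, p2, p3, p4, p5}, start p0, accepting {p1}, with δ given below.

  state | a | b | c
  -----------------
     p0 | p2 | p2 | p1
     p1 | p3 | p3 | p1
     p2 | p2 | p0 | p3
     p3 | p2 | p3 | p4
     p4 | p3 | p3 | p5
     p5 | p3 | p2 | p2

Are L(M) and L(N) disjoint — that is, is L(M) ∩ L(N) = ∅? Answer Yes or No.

Yes

Converting the expression M to a DFA (subset construction, then merging equivalent states) gives the minimal DFA with states {m0, m1, m2, m3, m4, m5}, start state m0, accepting states {m4, m5} and transitions m0: a→m1, b→m2, c→m3; m1: a→m4, b→m2, c→m2; m2: a→m2, b→m2, c→m2; m3: a→m1, b→m2, c→m2; m4: a→m5, b→m2, c→m2; m5: a→m2, b→m2, c→m2.
Exploring the product automaton M × N from the start pair (m0, p0), following both machines on each input symbol, reaches 12 state pairs: (m0, p0), (m1, p2), (m2, p2), (m3, p1), (m4, p2), (m2, p0), (m2, p3), (m1, p3), (m2, p1), (m5, p2), (m2, p4), (m2, p5).
M accepts in {m4, m5} and N accepts in {p1}; no reachable pair has both components accepting, so no string drives both machines to acceptance simultaneously and L(M) ∩ L(N) = ∅.
So no string is accepted by both, and the intersection is empty.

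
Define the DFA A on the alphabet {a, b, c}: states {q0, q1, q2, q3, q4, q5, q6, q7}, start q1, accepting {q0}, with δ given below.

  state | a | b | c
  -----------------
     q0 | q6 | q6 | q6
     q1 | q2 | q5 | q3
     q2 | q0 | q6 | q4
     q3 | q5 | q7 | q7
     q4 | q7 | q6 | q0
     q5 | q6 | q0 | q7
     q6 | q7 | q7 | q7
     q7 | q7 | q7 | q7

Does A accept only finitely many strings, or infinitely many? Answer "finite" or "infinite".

The useful states (reachable from q1 and able to reach an accepting state) are {q0, q1, q2, q3, q4, q5}.
Restricted to these states the transition graph has no cycle, so every accepting path has bounded length and L is finite.

finite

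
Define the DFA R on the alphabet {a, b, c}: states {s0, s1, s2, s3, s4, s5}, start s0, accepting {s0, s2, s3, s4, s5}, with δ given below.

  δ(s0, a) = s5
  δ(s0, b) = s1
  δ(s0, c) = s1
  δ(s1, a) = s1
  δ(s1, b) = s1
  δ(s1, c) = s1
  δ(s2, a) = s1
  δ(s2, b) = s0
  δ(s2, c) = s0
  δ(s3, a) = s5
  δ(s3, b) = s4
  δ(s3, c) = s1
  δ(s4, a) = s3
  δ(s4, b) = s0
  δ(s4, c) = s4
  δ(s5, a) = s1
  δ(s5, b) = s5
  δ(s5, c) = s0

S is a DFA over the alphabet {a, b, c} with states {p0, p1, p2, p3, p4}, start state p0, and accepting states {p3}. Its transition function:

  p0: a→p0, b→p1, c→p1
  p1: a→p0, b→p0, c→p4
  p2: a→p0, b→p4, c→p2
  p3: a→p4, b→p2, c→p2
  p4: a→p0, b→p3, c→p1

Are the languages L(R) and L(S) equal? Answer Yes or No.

No

The empty string ε is accepted by R but rejected by S.
So L(R) ≠ L(S).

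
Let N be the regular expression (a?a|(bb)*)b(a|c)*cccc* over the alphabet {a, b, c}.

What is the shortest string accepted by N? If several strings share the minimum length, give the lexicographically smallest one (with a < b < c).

By inspection of the expression, no string of length less than 4 matches, and bccc is the lexicographically first match of length 4.

bccc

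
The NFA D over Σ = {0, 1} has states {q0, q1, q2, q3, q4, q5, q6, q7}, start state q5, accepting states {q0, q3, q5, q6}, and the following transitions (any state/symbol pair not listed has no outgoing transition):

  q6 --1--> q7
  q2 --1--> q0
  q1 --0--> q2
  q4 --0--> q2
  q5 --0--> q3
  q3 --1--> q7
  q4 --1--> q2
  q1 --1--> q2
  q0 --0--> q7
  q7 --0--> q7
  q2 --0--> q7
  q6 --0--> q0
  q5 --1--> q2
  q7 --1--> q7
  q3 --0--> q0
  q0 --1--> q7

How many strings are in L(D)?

The useful subgraph on states {q0, q2, q3, q5} is acyclic, so L(D) is finite; the longest accepting path visits 3 useful states, giving maximum string length 2.
Counting accepting paths from q5 by length: 1 of length 0, 1 of length 1, 2 of length 2. Total 4.

4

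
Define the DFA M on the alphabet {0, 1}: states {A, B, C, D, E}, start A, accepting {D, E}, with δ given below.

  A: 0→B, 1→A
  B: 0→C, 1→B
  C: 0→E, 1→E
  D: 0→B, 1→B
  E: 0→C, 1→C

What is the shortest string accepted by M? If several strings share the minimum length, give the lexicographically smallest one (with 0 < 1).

A breadth-first search from A reaches an accepting state first via the path A → B → C → E on input 000.
No string of length < 3 is accepted (BFS exhausts all shorter strings without reaching an accepting state), and 000 is the lexicographically least accepting string of length 3.

000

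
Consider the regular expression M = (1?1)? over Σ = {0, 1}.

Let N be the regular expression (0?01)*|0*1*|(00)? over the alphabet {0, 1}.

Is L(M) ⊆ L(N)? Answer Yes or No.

Converting the expression M to a DFA (subset construction, then merging equivalent states) gives the minimal DFA with states {m0, m1, m2, m3}, start state m0, accepting states {m0, m2, m3} and transitions m0: 0→m1, 1→m2; m1: 0→m1, 1→m1; m2: 0→m1, 1→m3; m3: 0→m1, 1→m1.
Converting the expression N to a DFA (subset construction, then merging equivalent states) gives the minimal DFA with states {n0, n1, n2, n3, n4, n5, n6, n7, n8, n9}, start state n0, accepting states {n0, n1, n2, n3, n4, n6, n9} and transitions n0: 0→n1, 1→n2; n1: 0→n3, 1→n4; n2: 0→n5, 1→n2; n3: 0→n6, 1→n4; n4: 0→n7, 1→n2; n5: 0→n5, 1→n5; n6: 0→n6, 1→n2; n7: 0→n8, 1→n9; n8: 0→n5, 1→n9; n9: 0→n7, 1→n5.
Exploring the product automaton M × N from the start pair (m0, n0), following both machines on each input symbol, reaches 12 state pairs: (m0, n0), (m1, n1), (m2, n2), (m1, n3), (m1, n4), (m1, n5), (m3, n2), (m1, n6), (m1, n7), (m1, n2), (m1, n8), (m1, n9).
M accepts in {m0, m2, m3} and N accepts in {n0, n1, n2, n3, n4, n6, n9}. The reachable pairs whose M-component is accepting are (m0, n0), (m2, n2), (m3, n2); in each of them the N-component is accepting too, so the product for L(M) \ L(N) (M-component accepting, N-component rejecting) has no reachable accepting pair and the difference is empty.
Hence every string in L(M) is also in L(N).

Yes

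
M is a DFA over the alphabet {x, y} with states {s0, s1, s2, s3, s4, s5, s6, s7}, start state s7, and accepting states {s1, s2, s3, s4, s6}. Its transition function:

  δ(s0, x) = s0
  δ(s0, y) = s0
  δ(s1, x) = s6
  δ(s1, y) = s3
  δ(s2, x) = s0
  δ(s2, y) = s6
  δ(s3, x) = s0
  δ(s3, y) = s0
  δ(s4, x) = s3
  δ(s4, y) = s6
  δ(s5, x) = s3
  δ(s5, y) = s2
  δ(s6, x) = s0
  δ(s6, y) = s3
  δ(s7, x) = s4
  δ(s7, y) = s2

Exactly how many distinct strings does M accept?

The useful subgraph on states {s2, s3, s4, s6, s7} is acyclic, so L(M) is finite; the longest accepting path visits 4 useful states, giving maximum string length 3.
Counting accepting paths from s7 by length: 2 of length 1, 3 of length 2, 2 of length 3. Total 7.

7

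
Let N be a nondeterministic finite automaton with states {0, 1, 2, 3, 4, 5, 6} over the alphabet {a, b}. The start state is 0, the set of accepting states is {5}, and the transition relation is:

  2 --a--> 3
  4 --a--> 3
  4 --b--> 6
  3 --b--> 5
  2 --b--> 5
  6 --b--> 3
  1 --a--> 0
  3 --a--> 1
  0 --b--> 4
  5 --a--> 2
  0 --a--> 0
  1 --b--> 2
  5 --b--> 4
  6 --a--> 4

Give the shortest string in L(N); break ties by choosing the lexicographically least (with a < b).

bab

A breadth-first search from 0 reaches an accepting state first via the path 0 → 4 → 3 → 5 on input bab.
No string of length < 3 is accepted (BFS exhausts all shorter strings without reaching an accepting state), and bab is the lexicographically least accepting string of length 3.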